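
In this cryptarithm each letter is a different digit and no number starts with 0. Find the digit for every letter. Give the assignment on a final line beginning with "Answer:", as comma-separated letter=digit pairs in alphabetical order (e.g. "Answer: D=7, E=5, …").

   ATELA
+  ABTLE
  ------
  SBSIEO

Step 1. [col 1: A + E ≡ O (mod 10)] no forcing yet in column 1 (carry-in 0); A=8 is free and consistent — try it ⇒ A=8.
Step 2. [S] S is the leading digit of a 6-digit sum of two 5-digit numbers; the final carry is exactly 1, so S=1.
Step 3. [col 1: A + E ≡ O (mod 10)] several values work for O in column 1 (A + E ≡ O (mod 10), carry-in 0); try O=3. So O=3.
Step 4. [col 1: A + E ≡ O (mod 10)] column 1: given A=8, O=3, carry-in 0, and digits 1,3,8 already taken and all letters distinct, A+E≡O (mod 10) forces E=5, so E=5.
Step 5. [col 2: L + L ≡ E (mod 10)] several values work for L in column 2 (L + L ≡ E (mod 10), carry-in 1); try L=2, so L=2.
Step 6. [col 3: E + T ≡ I (mod 10)] T=4 is one option consistent with column 3 (E + T ≡ I (mod 10), carry-in 0) — take it ⇒ T=4.
Step 7. [col 3: E + T ≡ I (mod 10)] column 3 reads E+T+carry(0)=I with E=5, T=4; with digits 1,2,3,4,5,8 already taken and all letters distinct, the only value for I is 9, so I=9.
Step 8. [col 4: T + B ≡ S (mod 10)] in column 4 we have T+B≡S with carry-in 0; given T=4, S=1 and digits 1,2,3,4,5,8,9 already taken and all letters distinct, that pins B to 7 ⇒ B=7.

Answer: A=8, B=7, E=5, I=9, L=2, O=3, S=1, T=4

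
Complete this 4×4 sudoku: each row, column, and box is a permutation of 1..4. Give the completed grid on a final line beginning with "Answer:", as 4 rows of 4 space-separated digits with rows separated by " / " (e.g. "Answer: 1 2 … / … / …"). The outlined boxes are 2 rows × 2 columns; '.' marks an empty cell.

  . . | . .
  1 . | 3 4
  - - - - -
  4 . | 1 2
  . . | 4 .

Step 1. [r3c2∈{3}] only 3 remains possible at r3c2 ⇒ r3c2=3.
Step 2. [r2c2∈{2}] only 2 remains possible at r2c2. So r2c2=2.
Step 3. [r4c4∈{3}] nothing but 3 survives at r4c4 ⇒ r4c4=3.
Step 4. [r1c1∈{3}] only 3 remains possible at r1c1, so r1c1=3.
Step 5. [r1c3∈{2}] nothing but 2 survives at r1c3. So r1c3=2.
Step 6. [r4c1∈{2}] r4c1 is down to just 2 ⇒ r4c1=2.
Step 7. [r1c4∈{1}] r1c4 has the single candidate 1, so r1c4=1.
Step 8. [r4c2∈{1}] only 1 remains possible at r4c2. So r4c2=1.
Step 9. [r1c2∈{4}] nothing but 4 survives at r1c2 ⇒ r1c2=4.

Answer: 3 4 2 1 / 1 2 3 4 / 4 3 1 2 / 2 1 4 3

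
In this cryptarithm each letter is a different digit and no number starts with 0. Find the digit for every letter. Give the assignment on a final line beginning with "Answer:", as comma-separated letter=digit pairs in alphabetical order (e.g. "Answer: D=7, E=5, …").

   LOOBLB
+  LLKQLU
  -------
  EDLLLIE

Step 1. [col 1: B + U ≡ E (mod 10)] no forcing yet in column 1 (carry-in 0); E=1 is free and consistent — try it, so E=1.
Step 2. [col 1: B + U ≡ E (mod 10)] column 1 (B + U ≡ E (mod 10), carry-in 0) doesn't pin B yet; pick B=7 and continue, so B=7.
Step 3. [col 1: B + U ≡ E (mod 10)] column 1: given B=7, E=1, carry-in 0, and digits 1,7 already taken and all letters distinct, B+U≡E (mod 10) forces U=4 ⇒ U=4.
Step 4. [col 2: L + L ≡ I (mod 10)] I=3 is one option consistent with column 2 (L + L ≡ I (mod 10), carry-in 1) — take it. So I=3.
Step 5. [col 2: L + L ≡ I (mod 10)] in column 2 we have L+L≡I with carry-in 1; given I=3 and digits 1,3,4,7 already taken and all letters distinct, that pins L to 6. So L=6.
Step 6. [col 3: B + Q ≡ L (mod 10)] in column 3 we have B+Q≡L with carry-in 1; given B=7, L=6 and digits 1,3,4,6,7 already taken and all letters distinct, that pins Q to 8, so Q=8.
Step 7. [col 4: O + K ≡ L (mod 10)] K=5 is one option consistent with column 4 (O + K ≡ L (mod 10), carry-in 1) — take it. So K=5.
Step 8. [col 4: O + K ≡ L (mod 10)] column 4: given K=5, L=6, carry-in 1, and digits 1,3,4,5,6,7,8 already taken and all letters distinct, O+K≡L (mod 10) forces O=0 ⇒ O=0.
Step 9. [col 6: L + L ≡ D (mod 10)] from column 6 (L=6, carry-in 0, digits 0,1,3,4,5,6,7,8 already taken and all letters distinct): D must equal 2. So D=2.

Answer: B=7, D=2, E=1, I=3, K=5, L=6, O=0, Q=8, U=4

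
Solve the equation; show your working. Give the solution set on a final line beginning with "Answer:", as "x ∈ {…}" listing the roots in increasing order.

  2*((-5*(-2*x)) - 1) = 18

Step 1. [2*((-5*(-2*x)) - 1) = 18] divide by the outer 2 ⇒ div: (-5*(-2*x)) - 1 = 9.
Step 2. [(-5*(-2*x)) - 1 = 9] add 1: x sits inside (… - 1) ⇒ sub: -5*(-2*x) = 10.
Step 3. [-5*(-2*x) = 10] leading coefficient -5: divide by -5 ⇒ div: -2*x = -2.
Step 4. [-2*x = -2] divide by the outer -2. So div: x = 1.

Answer: x ∈ {1}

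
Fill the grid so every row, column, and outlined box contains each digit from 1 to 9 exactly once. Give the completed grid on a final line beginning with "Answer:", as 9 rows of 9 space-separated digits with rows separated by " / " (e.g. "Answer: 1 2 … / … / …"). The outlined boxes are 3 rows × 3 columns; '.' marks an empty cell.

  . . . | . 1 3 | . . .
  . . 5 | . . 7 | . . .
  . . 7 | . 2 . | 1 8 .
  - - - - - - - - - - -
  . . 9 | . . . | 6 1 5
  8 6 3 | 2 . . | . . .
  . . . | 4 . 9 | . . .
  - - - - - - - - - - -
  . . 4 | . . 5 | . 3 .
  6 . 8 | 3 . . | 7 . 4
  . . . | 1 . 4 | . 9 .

Step 1. [r9c3∈{2}] r9c3's peers cover all but 2 ⇒ r9c3=2.
Step 2. [r6c5∈{3,5,6,7,8}] in row 6, 6 fits only at r6c5 ⇒ r6c5=6.
Step 3. [r7c4∈{6,7,8,9}] across box 8, 6 lands solely at r7c4, so r7c4=6.
Step 4. [r8c2∈{1,5,9}] row 8 places 1 nowhere but r8c2, so r8c2=1.
Step 5. [r2c5∈{4,8,9}] 4 has one home in col 5: r2c5 ⇒ r2c5=4.
Step 6. [r4c4∈{7,8}] across col 4, 7 lands solely at r4c4 ⇒ r4c4=7.
Step 7. [r9c9∈{6,8}] r9c9 is the only open cell in row 9 admitting 6, so r9c9=6.
Step 8. [r2c1∈{1,2,3,9}] in row 2, 1 fits only at r2c1 ⇒ r2c1=1.
Step 9. [r8c8∈{2,5}] 5 has one home in row 8: r8c8, so r8c8=5.
Step 10. [r9c7∈{8}] r9c7's peers cover all but 8, so r9c7=8.
Step 11. [r7c7∈{2}] only 2 remains possible at r7c7. So r7c7=2.
Step 12. [r6c9∈{2,3,7,8}] across row 6, 8 lands solely at r6c9. So r6c9=8.
Step 13. [r6c8∈{2,7}] across box 6, 2 lands solely at r6c8, so r6c8=2.
Step 14. [r9c5∈{7}] r9c5's peers cover all but 7 ⇒ r9c5=7.
Step 15. [r1c7∈{4,5,9}] 5 has one home in col 7: r1c7. So r1c7=5.
Step 16. [r1c8∈{4,6,7}] 4 has one home in box 3: r1c8 ⇒ r1c8=4.
Step 17. [r1c9∈{2,7,9}] 7 has one home in row 1: r1c9, so r1c9=7.
Step 18. [r5c9∈{9}] only 9 remains possible at r5c9 ⇒ r5c9=9.
Step 19. [r3c9∈{3}] only 3 remains possible at r3c9, so r3c9=3.
Step 20. [r2c2∈{2,3,8,9}] in row 2, 3 fits only at r2c2 ⇒ r2c2=3.
Step 21. [r1c2∈{2,8,9}] r1c2 is the only open cell in col 2 admitting 8 ⇒ r1c2=8.
Step 22. [r1c4∈{9}] nothing but 9 survives at r1c4. So r1c4=9.
Step 23. [r9c2∈{5}] r9c2 is down to just 5. So r9c2=5.
Step 24. [r6c2∈{7}] r6c2 has the single candidate 7, so r6c2=7.
Step 25. [r7c2∈{9}] r7c2 is down to just 9, so r7c2=9.
Step 26. [r3c2∈{4}] r3c2's peers cover all but 4 ⇒ r3c2=4.
Step 27. [r4c2∈{2}] r4c2's peers cover all but 2. So r4c2=2.
Step 28. [r4c5∈{3,8}] across row 4, 3 lands solely at r4c5, so r4c5=3.
Step 29. [r8c5∈{9}] r8c5 has the single candidate 9. So r8c5=9.
Step 30. [r6c3∈{1}] only 1 remains possible at r6c3, so r6c3=1.
Step 31. [r4c6∈{8}] only 8 remains possible at r4c6, so r4c6=8.
Step 32. [r9c1∈{3}] nothing but 3 survives at r9c1, so r9c1=3.
Step 33. [r2c9∈{2}] r2c9's peers cover all but 2. So r2c9=2.
Step 34. [r2c4∈{8}] r2c4 is down to just 8, so r2c4=8.
Step 35. [r1c3∈{6}] r1c3's peers cover all but 6 ⇒ r1c3=6.
Step 36. [r7c1∈{7}] nothing but 7 survives at r7c1. So r7c1=7.
Step 37. [r7c9∈{1}] r7c9's peers cover all but 1 ⇒ r7c9=1.
Step 38. [r2c8∈{6}] r2c8 has the single candidate 6, so r2c8=6.
Step 39. [r7c5∈{8}] nothing but 8 survives at r7c5, so r7c5=8.
Step 40. [r5c7∈{4}] r5c7 has the single candidate 4 ⇒ r5c7=4.
Step 41. [r1c1∈{2}] only 2 remains possible at r1c1, so r1c1=2.
Step 42. [r3c6∈{6}] only 6 remains possible at r3c6 ⇒ r3c6=6.
Step 43. [r5c6∈{1}] r5c6 is down to just 1 ⇒ r5c6=1.
Step 44. [r6c7∈{3}] r6c7's peers cover all but 3. So r6c7=3.
Step 45. [r5c5∈{5}] nothing but 5 survives at r5c5, so r5c5=5.
Step 46. [r5c8∈{7}] r5c8's peers cover all but 7, so r5c8=7.
Step 47. [r2c7∈{9}] only 9 remains possible at r2c7. So r2c7=9.
Step 48. [r3c4∈{5}] r3c4 is down to just 5, so r3c4=5.
Step 49. [r6c1∈{5}] r6c1's peers cover all but 5. So r6c1=5.
Step 50. [r8c6∈{2}] nothing but 2 survives at r8c6 ⇒ r8c6=2.
Step 51. [r3c1∈{9}] nothing but 9 survives at r3c1 ⇒ r3c1=9.
Step 52. [r4c1∈{4}] r4c1's peers cover all but 4 ⇒ r4c1=4.

Answer: 2 8 6 9 1 3 5 4 7 / 1 3 5 8 4 7 9 6 2 / 9 4 7 5 2 6 1 8 3 / 4 2 9 7 3 8 6 1 5 / 8 6 3 2 5 1 4 7 9 / 5 7 1 4 6 9 3 2 8 / 7 9 4 6 8 5 2 3 1 / 6 1 8 3 9 2 7 5 4 / 3 5 2 1 7 4 8 9 6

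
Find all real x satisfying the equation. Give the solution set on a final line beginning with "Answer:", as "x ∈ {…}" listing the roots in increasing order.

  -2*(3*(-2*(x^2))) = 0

Step 1. [-2*(3*(-2*(x^2))) = 0] -2·(inner) — divide through by -2 ⇒ div: 3*(-2*(x^2)) = 0.
Step 2. [3*(-2*(x^2)) = 0] divide by the outer 3, so div: -2*(x^2) = 0.
Step 3. [-2*(x^2) = 0] leading coefficient -2: divide by -2, so div: x^2 = 0.
Step 4. [x^2 = 0] LHS squared, RHS 0 ≥ 0: apply √ (±) ⇒ sqrt: x = 0.

Answer: x ∈ {0}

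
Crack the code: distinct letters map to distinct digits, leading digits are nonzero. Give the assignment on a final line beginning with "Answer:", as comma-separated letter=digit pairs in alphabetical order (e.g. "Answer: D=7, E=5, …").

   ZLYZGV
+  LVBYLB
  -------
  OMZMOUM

Step 1. [col 1: V + B ≡ M (mod 10)] no forcing yet in column 1 (carry-in 0); M=0 is free and consistent — try it. So M=0.
Step 2. [col 1: V + B ≡ M (mod 10)] no forcing yet in column 1 (carry-in 0); V=8 is free and consistent — try it. So V=8.
Step 3. [col 1: V + B ≡ M (mod 10)] column 1: given V=8, M=0, carry-in 0, and digits 0,8 already taken and all letters distinct, V+B≡M (mod 10) forces B=2 ⇒ B=2.
Step 4. [col 2: G + L ≡ U (mod 10)] column 2 (G + L ≡ U (mod 10), carry-in 1) doesn't pin G yet; pick G=3 and continue, so G=3.
Step 5. [O] O is the leading digit of a 7-digit sum of two 6-digit numbers; the final carry is exactly 1 ⇒ O=1.
Step 6. [col 2: G + L ≡ U (mod 10)] column 2 reads G+L+carry(1)=U with G=3; with digits 0,1,2,3,8 already taken and all letters distinct, the only value for L is 5 ⇒ L=5.
Step 7. [col 2: G + L ≡ U (mod 10)] column 2 reads G+L+carry(1)=U with G=3, L=5; with digits 0,1,2,3,5,8 already taken and all letters distinct, the only value for U is 9. So U=9.
Step 8. [col 3: Z + Y ≡ O (mod 10)] several values work for Z in column 3 (Z + Y ≡ O (mod 10), carry-in 0); try Z=4, so Z=4.
Step 9. [col 3: Z + Y ≡ O (mod 10)] column 3: given Z=4, O=1, carry-in 0, and digits 0,1,2,3,4,5,8,9 already taken and all letters distinct, Z+Y≡O (mod 10) forces Y=7, so Y=7.

Answer: B=2, G=3, L=5, M=0, O=1, U=9, V=8, Y=7, Z=4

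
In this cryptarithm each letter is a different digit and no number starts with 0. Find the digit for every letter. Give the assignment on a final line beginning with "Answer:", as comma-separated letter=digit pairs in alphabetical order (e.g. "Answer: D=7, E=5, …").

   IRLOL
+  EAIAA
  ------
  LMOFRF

Step 1. [col 1: L + A ≡ F (mod 10)] several values work for L in column 1 (L + A ≡ F (mod 10), carry-in 0); try L=1. So L=1.
Step 2. [col 1: L + A ≡ F (mod 10)] no forcing yet in column 1 (carry-in 0); F=6 is free and consistent — try it, so F=6.
Step 3. [col 1: L + A ≡ F (mod 10)] column 1: given L=1, F=6, carry-in 0, and digits 1,6 already taken and all letters distinct, L+A≡F (mod 10) forces A=5, so A=5.
Step 4. [col 2: O + A ≡ R (mod 10)] R=2 is one option consistent with column 2 (O + A ≡ R (mod 10), carry-in 0) — take it ⇒ R=2.
Step 5. [col 2: O + A ≡ R (mod 10)] column 2: given A=5, R=2, carry-in 0, and digits 1,2,5,6 already taken and all letters distinct, O+A≡R (mod 10) forces O=7, so O=7.
Step 6. [col 3: L + I ≡ F (mod 10)] column 3 reads L+I+carry(1)=F with L=1, F=6; with digits 1,2,5,6,7 already taken and all letters distinct, the only value for I is 4 ⇒ I=4.
Step 7. [col 5: I + E ≡ M (mod 10)] from column 5 (I=4, carry-in 0, digits 1,2,4,5,6,7 already taken and all letters distinct): E must equal 9, so E=9.
Step 8. [col 5: I + E ≡ M (mod 10)] in column 5 we have I+E≡M with carry-in 0; given I=4, E=9 and digits 1,2,4,5,6,7,9 already taken and all letters distinct, that pins M to 3. So M=3.

Answer: A=5, E=9, F=6, I=4, L=1, M=3, O=7, R=2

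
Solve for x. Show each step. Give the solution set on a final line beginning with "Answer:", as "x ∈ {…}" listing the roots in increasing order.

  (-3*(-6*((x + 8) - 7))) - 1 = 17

Step 1. [(-3*(-6*((x + 8) - 7))) - 1 = 17] the outer -1 inverts by adding 1. So sub: -3*(-6*((x + 8) - 7)) = 18.
Step 2. [-3*(-6*((x + 8) - 7)) = 18] -3·(inner) — divide through by -3 ⇒ div: -6*((x + 8) - 7) = -6.
Step 3. [-6*((x + 8) - 7) = -6] LHS = -6·(…); ÷-6 both sides, so div: (x + 8) - 7 = 1.
Step 4. [(x + 8) - 7 = 1] peel the -7: add 7 from each side ⇒ sub: x + 8 = 8.
Step 5. [x + 8 = 8] the outer +8 inverts by subtracting 8. So sub: x = 0.

Answer: x ∈ {0}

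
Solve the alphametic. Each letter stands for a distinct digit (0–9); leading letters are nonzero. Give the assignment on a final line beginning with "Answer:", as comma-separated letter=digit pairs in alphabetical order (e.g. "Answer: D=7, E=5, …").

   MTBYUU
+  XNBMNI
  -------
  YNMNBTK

Step 1. [col 1: U + I ≡ K (mod 10)] column 1 (U + I ≡ K (mod 10), carry-in 0) doesn't pin I yet; pick I=2 and continue, so I=2.
Step 2. [col 1: U + I ≡ K (mod 10)] no forcing yet in column 1 (carry-in 0); U=6 is free and consistent — try it, so U=6.
Step 3. [Y] adding two 6-digit numbers gives at most 6+1 digits, and here it does — Y is that final carry and must be 1, so Y=1.
Step 4. [col 1: U + I ≡ K (mod 10)] column 1: given U=6, I=2, carry-in 0, and digits 1,2,6 already taken and all letters distinct, U+I≡K (mod 10) forces K=8. So K=8.
Step 5. [col 2: U + N ≡ T (mod 10)] N=4 is one option consistent with column 2 (U + N ≡ T (mod 10), carry-in 0) — take it, so N=4.
Step 6. [col 2: U + N ≡ T (mod 10)] column 2 reads U+N+carry(0)=T with U=6, N=4; with digits 1,2,4,6,8 already taken and all letters distinct, the only value for T is 0 ⇒ T=0.
Step 7. [col 3: Y + M ≡ B (mod 10)] several values work for B in column 3 (Y + M ≡ B (mod 10), carry-in 1); try B=7, so B=7.
Step 8. [col 3: Y + M ≡ B (mod 10)] in column 3 we have Y+M≡B with carry-in 1; given Y=1, B=7 and digits 0,1,2,4,6,7,8 already taken and all letters distinct, that pins M to 5. So M=5.
Step 9. [col 6: M + X ≡ N (mod 10)] column 6 reads M+X+carry(0)=N with M=5, N=4; with digits 0,1,2,4,5,6,7,8 already taken and all letters distinct, the only value for X is 9 ⇒ X=9.

Answer: B=7, I=2, K=8, M=5, N=4, T=0, U=6, X=9, Y=1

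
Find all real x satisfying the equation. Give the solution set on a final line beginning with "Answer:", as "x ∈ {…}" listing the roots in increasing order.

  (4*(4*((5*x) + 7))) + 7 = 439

Step 1. [(4*(4*((5*x) + 7))) + 7 = 439] +7 is outermost — subtract 7 both sides ⇒ sub: 4*(4*((5*x) + 7)) = 432.
Step 2. [4*(4*((5*x) + 7)) = 432] 4 out front; divide by 4, so div: 4*((5*x) + 7) = 108.
Step 3. [4*((5*x) + 7) = 108] divide by the outer 4. So div: (5*x) + 7 = 27.
Step 4. [(5*x) + 7 = 27] +7 is outermost — subtract 7 both sides ⇒ sub: 5*x = 20.
Step 5. [5*x = 20] LHS = 5·(…); ÷5 both sides ⇒ div: x = 4.

Answer: x ∈ {4}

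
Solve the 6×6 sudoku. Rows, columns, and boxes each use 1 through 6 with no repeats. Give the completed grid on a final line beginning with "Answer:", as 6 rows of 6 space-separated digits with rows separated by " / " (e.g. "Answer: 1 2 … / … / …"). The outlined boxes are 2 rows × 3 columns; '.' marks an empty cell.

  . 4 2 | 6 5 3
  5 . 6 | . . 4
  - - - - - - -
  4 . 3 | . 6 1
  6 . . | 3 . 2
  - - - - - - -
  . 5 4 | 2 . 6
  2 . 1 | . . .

Step 1. [r2c4∈{1}] r2c4's peers cover all but 1, so r2c4=1.
Step 2. [r5c1∈{3}] only 3 remains possible at r5c1 ⇒ r5c1=3.
Step 3. [r6c4∈{4,5}] 4 has one home in col 4: r6c4 ⇒ r6c4=4.
Step 4. [r4c5∈{4}] r4c5 is down to just 4, so r4c5=4.
Step 5. [r5c5∈{1}] r5c5's peers cover all but 1. So r5c5=1.
Step 6. [r2c5∈{2}] r2c5 has the single candidate 2. So r2c5=2.
Step 7. [r6c5∈{3}] r6c5's peers cover all but 3. So r6c5=3.
Step 8. [r2c2∈{3}] r2c2 is down to just 3. So r2c2=3.
Step 9. [r1c1∈{1}] r1c1's peers cover all but 1. So r1c1=1.
Step 10. [r3c4∈{5}] only 5 remains possible at r3c4 ⇒ r3c4=5.
Step 11. [r6c2∈{6}] only 6 remains possible at r6c2. So r6c2=6.
Step 12. [r3c2∈{2}] r3c2 has the single candidate 2 ⇒ r3c2=2.
Step 13. [r4c2∈{1}] nothing but 1 survives at r4c2. So r4c2=1.
Step 14. [r4c3∈{5}] r4c3 is down to just 5 ⇒ r4c3=5.
Step 15. [r6c6∈{5}] r6c6's peers cover all but 5, so r6c6=5.

Answer: 1 4 2 6 5 3 / 5 3 6 1 2 4 / 4 2 3 5 6 1 / 6 1 5 3 4 2 / 3 5 4 2 1 6 / 2 6 1 4 3 5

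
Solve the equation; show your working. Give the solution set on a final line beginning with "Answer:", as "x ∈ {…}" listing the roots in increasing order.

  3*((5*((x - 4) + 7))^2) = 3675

Step 1. [3*((5*((x - 4) + 7))^2) = 3675] LHS = 3·(…); ÷3 both sides ⇒ div: (5*((x - 4) + 7))^2 = 1225.
Step 2. [(5*((x - 4) + 7))^2 = 1225] √ both sides: 1225 ≥ 0 gives two branches. So sqrt: 5*((x - 4) + 7) = 35 or -35.
Step 3. [5*((x - 4) + 7) = 35 or -35] LHS = 5·(…); ÷5 both sides. So div: (x - 4) + 7 = 7 or -7.
Step 4. [(x - 4) + 7 = 7 or -7] 7 comes off first (subtract 7). So sub: x - 4 = 0 or -14.
Step 5. [x - 4 = 0 or -14] peel the -4: add 4 from each side. So sub: x = 4 or -10.

Answer: x ∈ {-10, 4}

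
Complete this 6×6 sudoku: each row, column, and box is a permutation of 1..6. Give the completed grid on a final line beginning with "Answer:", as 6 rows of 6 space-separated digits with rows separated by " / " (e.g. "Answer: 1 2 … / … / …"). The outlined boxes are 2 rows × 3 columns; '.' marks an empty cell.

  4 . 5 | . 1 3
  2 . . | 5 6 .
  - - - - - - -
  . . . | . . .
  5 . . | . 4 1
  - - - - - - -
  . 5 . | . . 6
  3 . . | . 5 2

Step 1. [r3c1∈{1,6}] across col 1, 6 lands solely at r3c1. So r3c1=6.
Step 2. [r3c5∈{2,3}] col 5 places 2 nowhere but r3c5 ⇒ r3c5=2.
Step 3. [r3c4∈{3}] r3c4 has the single candidate 3. So r3c4=3.
Step 4. [r5c1∈{1}] r5c1's peers cover all but 1, so r5c1=1.
Step 5. [r5c4∈{4}] r5c4's peers cover all but 4, so r5c4=4.
Step 6. [r6c3∈{4,6}] across col 3, 6 lands solely at r6c3 ⇒ r6c3=6.
Step 7. [r4c2∈{2,3}] across col 2, 2 lands solely at r4c2, so r4c2=2.
Step 8. [r3c3∈{1,4}] col 3 places 4 nowhere but r3c3. So r3c3=4.
Step 9. [r2c3∈{1,3}] r2c3 is the only open cell in col 3 admitting 1 ⇒ r2c3=1.
Step 10. [r6c2∈{4}] r6c2 has the single candidate 4. So r6c2=4.
Step 11. [r4c4∈{6}] r4c4 has the single candidate 6, so r4c4=6.
Step 12. [r1c4∈{2}] nothing but 2 survives at r1c4, so r1c4=2.
Step 13. [r1c2∈{6}] only 6 remains possible at r1c2 ⇒ r1c2=6.
Step 14. [r4c3∈{3}] r4c3 is down to just 3. So r4c3=3.
Step 15. [r3c2∈{1}] nothing but 1 survives at r3c2 ⇒ r3c2=1.
Step 16. [r5c5∈{3}] r5c5 is down to just 3 ⇒ r5c5=3.
Step 17. [r2c6∈{4}] only 4 remains possible at r2c6, so r2c6=4.
Step 18. [r2c2∈{3}] r2c2's peers cover all but 3 ⇒ r2c2=3.
Step 19. [r5c3∈{2}] r5c3's peers cover all but 2. So r5c3=2.
Step 20. [r3c6∈{5}] r3c6 has the single candidate 5. So r3c6=5.
Step 21. [r6c4∈{1}] only 1 remains possible at r6c4 ⇒ r6c4=1.

Answer: 4 6 5 2 1 3 / 2 3 1 5 6 4 / 6 1 4 3 2 5 / 5 2 3 6 4 1 / 1 5 2 4 3 6 / 3 4 6 1 5 2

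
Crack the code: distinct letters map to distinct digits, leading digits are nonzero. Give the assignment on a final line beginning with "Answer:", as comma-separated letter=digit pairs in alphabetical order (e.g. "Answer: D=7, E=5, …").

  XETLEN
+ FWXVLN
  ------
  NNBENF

Step 1. [col 1: N + N ≡ F (mod 10)] N=9 is one option consistent with column 1 (N + N ≡ F (mod 10), carry-in 0) — take it, so N=9.
Step 2. [col 1: N + N ≡ F (mod 10)] from column 1 (N=9, carry-in 0, digits 9 already taken and all letters distinct): F must equal 8. So F=8.
Step 3. [col 2: E + L ≡ N (mod 10)] column 2 (E + L ≡ N (mod 10), carry-in 1) doesn't pin E yet; pick E=5 and continue, so E=5.
Step 4. [col 2: E + L ≡ N (mod 10)] in column 2 we have E+L≡N with carry-in 1; given E=5, N=9 and digits 5,8,9 already taken and all letters distinct, that pins L to 3, so L=3.
Step 5. [col 3: L + V ≡ E (mod 10)] in column 3 we have L+V≡E with carry-in 0; given L=3, E=5 and digits 3,5,8,9 already taken and all letters distinct, that pins V to 2 ⇒ V=2.
Step 6. [col 4: T + X ≡ B (mod 10)] T=6 is one option consistent with column 4 (T + X ≡ B (mod 10), carry-in 0) — take it, so T=6.
Step 7. [col 4: T + X ≡ B (mod 10)] column 4 (T + X ≡ B (mod 10), carry-in 0) doesn't pin B yet; pick B=7 and continue. So B=7.
Step 8. [col 4: T + X ≡ B (mod 10)] column 4: given T=6, B=7, carry-in 0, and digits 2,3,5,6,7,8,9 already taken and all letters distinct, T+X≡B (mod 10) forces X=1, so X=1.
Step 9. [col 5: E + W ≡ N (mod 10)] column 5: given E=5, N=9, carry-in 0, and digits 1,2,3,5,6,7,8,9 already taken and all letters distinct, E+W≡N (mod 10) forces W=4. So W=4.

Answer: B=7, E=5, F=8, L=3, N=9, T=6, V=2, W=4, X=1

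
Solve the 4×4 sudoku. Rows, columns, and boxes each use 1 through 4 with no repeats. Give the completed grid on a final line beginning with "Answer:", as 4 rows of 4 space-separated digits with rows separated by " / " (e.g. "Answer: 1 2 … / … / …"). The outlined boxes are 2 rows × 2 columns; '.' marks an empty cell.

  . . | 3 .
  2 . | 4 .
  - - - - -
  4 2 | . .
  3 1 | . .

Step 1. [r2c4∈{1}] r2c4's peers cover all but 1, so r2c4=1.
Step 2. [r1c4∈{2}] r1c4's peers cover all but 2. So r1c4=2.
Step 3. [r3c4∈{3}] r3c4 has the single candidate 3, so r3c4=3.
Step 4. [r1c1∈{1}] nothing but 1 survives at r1c1 ⇒ r1c1=1.
Step 5. [r1c2∈{4}] r1c2 has the single candidate 4 ⇒ r1c2=4.
Step 6. [r2c2∈{3}] r2c2's peers cover all but 3. So r2c2=3.
Step 7. [r3c3∈{1}] nothing but 1 survives at r3c3, so r3c3=1.
Step 8. [r4c3∈{2}] r4c3's peers cover all but 2, so r4c3=2.
Step 9. [r4c4∈{4}] r4c4's peers cover all but 4 ⇒ r4c4=4.

Answer: 1 4 3 2 / 2 3 4 1 / 4 2 1 3 / 3 1 2 4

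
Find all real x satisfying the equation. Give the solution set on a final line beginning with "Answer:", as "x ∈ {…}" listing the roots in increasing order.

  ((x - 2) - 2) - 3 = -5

Step 1. [((x - 2) - 2) - 3 = -5] add 3: x sits inside (… - 3), so sub: (x - 2) - 2 = -2.
Step 2. [(x - 2) - 2 = -2] -2 is outermost — add 2 both sides, so sub: x - 2 = 0.
Step 3. [x - 2 = 0] 2 comes off first (add 2). So sub: x = 2.

Answer: x ∈ {2}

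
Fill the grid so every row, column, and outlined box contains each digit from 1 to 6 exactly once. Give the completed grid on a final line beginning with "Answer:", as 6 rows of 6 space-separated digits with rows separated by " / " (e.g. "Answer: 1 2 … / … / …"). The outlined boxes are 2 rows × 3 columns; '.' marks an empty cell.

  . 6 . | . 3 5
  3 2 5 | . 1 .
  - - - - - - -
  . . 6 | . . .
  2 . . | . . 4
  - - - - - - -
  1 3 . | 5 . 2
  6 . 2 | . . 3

Step 1. [r3c1∈{4,5}] across col 1, 5 lands solely at r3c1 ⇒ r3c1=5.
Step 2. [r3c4∈{1,2,3}] r3c4 is the only open cell in row 3 admitting 3, so r3c4=3.
Step 3. [r4c2∈{1}] nothing but 1 survives at r4c2. So r4c2=1.
Step 4. [r6c5∈{4}] r6c5 is down to just 4 ⇒ r6c5=4.
Step 5. [r2c4∈{4,6}] 4 has one home in row 2: r2c4. So r2c4=4.
Step 6. [r4c5∈{5,6}] across row 4, 5 lands solely at r4c5, so r4c5=5.
Step 7. [r1c1∈{4}] r1c1's peers cover all but 4, so r1c1=4.
Step 8. [r6c4∈{1}] r6c4 has the single candidate 1 ⇒ r6c4=1.
Step 9. [r4c4∈{6}] r4c4 has the single candidate 6, so r4c4=6.
Step 10. [r3c5∈{2}] r3c5's peers cover all but 2. So r3c5=2.
Step 11. [r1c4∈{2}] nothing but 2 survives at r1c4 ⇒ r1c4=2.
Step 12. [r6c2∈{5}] r6c2 is down to just 5 ⇒ r6c2=5.
Step 13. [r3c6∈{1}] r3c6's peers cover all but 1, so r3c6=1.
Step 14. [r4c3∈{3}] only 3 remains possible at r4c3, so r4c3=3.
Step 15. [r1c3∈{1}] r1c3 is down to just 1. So r1c3=1.
Step 16. [r3c2∈{4}] r3c2's peers cover all but 4, so r3c2=4.
Step 17. [r5c3∈{4}] r5c3 has the single candidate 4 ⇒ r5c3=4.
Step 18. [r5c5∈{6}] r5c5 has the single candidate 6. So r5c5=6.
Step 19. [r2c6∈{6}] only 6 remains possible at r2c6 ⇒ r2c6=6.

Answer: 4 6 1 2 3 5 / 3 2 5 4 1 6 / 5 4 6 3 2 1 / 2 1 3 6 5 4 / 1 3 4 5 6 2 / 6 5 2 1 4 3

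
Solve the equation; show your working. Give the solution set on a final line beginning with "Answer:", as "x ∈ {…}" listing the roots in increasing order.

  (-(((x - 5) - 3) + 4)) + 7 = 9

Step 1. [(-(((x - 5) - 3) + 4)) + 7 = 9] 7 comes off first (subtract 7), so sub: -(((x - 5) - 3) + 4) = 2.
Step 2. [-(((x - 5) - 3) + 4) = 2] flip signs both sides. So neg: ((x - 5) - 3) + 4 = -2.
Step 3. [((x - 5) - 3) + 4 = -2] peel the +4: subtract 4 from each side ⇒ sub: (x - 5) - 3 = -6.
Step 4. [(x - 5) - 3 = -6] the outer -3 inverts by adding 3, so sub: x - 5 = -3.
Step 5. [x - 5 = -3] 5 comes off first (add 5) ⇒ sub: x = 2.

Answer: x ∈ {2}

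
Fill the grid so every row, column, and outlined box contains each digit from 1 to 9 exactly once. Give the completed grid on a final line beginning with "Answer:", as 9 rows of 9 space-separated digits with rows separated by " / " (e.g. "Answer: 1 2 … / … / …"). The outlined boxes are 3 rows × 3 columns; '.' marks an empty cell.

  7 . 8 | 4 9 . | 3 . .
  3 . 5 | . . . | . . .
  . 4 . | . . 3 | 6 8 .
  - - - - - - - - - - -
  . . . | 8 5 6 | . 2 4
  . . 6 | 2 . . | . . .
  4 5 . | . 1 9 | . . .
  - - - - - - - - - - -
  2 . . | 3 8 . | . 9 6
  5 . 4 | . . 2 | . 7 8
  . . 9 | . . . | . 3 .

Step 1. [r8c7∈{1}] only 1 remains possible at r8c7. So r8c7=1.
Step 2. [r6c4∈{7}] only 7 remains possible at r6c4. So r6c4=7.
Step 3. [r9c1∈{1,6,8}] r9c1 is the only open cell in col 1 admitting 6 ⇒ r9c1=6.
Step 4. [r5c1∈{1,8,9}] 8 has one home in col 1: r5c1 ⇒ r5c1=8.
Step 5. [r5c6∈{4}] r5c6 has the single candidate 4. So r5c6=4.
Step 6. [r1c2∈{1,2,6}] r1c2 is the only open cell in row 1 admitting 6 ⇒ r1c2=6.
Step 7. [r1c9∈{1,2,5}] 2 has one home in row 1: r1c9, so r1c9=2.
Step 8. [r9c9∈{5}] only 5 remains possible at r9c9, so r9c9=5.
Step 9. [r9c4∈{1}] nothing but 1 survives at r9c4 ⇒ r9c4=1.
Step 10. [r9c6∈{7}] r9c6 has the single candidate 7. So r9c6=7.
Step 11. [r2c2∈{1,2,9}] col 2 places 2 nowhere but r2c2 ⇒ r2c2=2.
Step 12. [r3c3∈{1}] r3c3 is down to just 1 ⇒ r3c3=1.
Step 13. [r7c2∈{1,7}] in row 7, 1 fits only at r7c2 ⇒ r7c2=1.
Step 14. [r1c8∈{1,5}] r1c8 is the only open cell in box 3 admitting 5. So r1c8=5.
Step 15. [r5c8∈{1}] only 1 remains possible at r5c8, so r5c8=1.
Step 16. [r2c9∈{1,7,9}] across col 9, 1 lands solely at r2c9. So r2c9=1.
Step 17. [r2c7∈{4,7,9}] 9 has one home in row 2: r2c7 ⇒ r2c7=9.
Step 18. [r4c7∈{7}] r4c7's peers cover all but 7. So r4c7=7.
Step 19. [r4c3∈{3}] r4c3 has the single candidate 3. So r4c3=3.
Step 20. [r5c9∈{3,9}] in col 9, 9 fits only at r5c9. So r5c9=9.
Step 21. [r2c5∈{6,7}] r2c5 is the only open cell in row 2 admitting 7 ⇒ r2c5=7.
Step 22. [r7c7∈{4}] only 4 remains possible at r7c7 ⇒ r7c7=4.
Step 23. [r3c1∈{9}] nothing but 9 survives at r3c1 ⇒ r3c1=9.
Step 24. [r2c4∈{6}] nothing but 6 survives at r2c4, so r2c4=6.
Step 25. [r9c2∈{8}] r9c2 is down to just 8 ⇒ r9c2=8.
Step 26. [r7c3∈{7}] nothing but 7 survives at r7c3, so r7c3=7.
Step 27. [r3c5∈{2}] nothing but 2 survives at r3c5 ⇒ r3c5=2.
Step 28. [r4c2∈{9}] nothing but 9 survives at r4c2, so r4c2=9.
Step 29. [r1c6∈{1}] only 1 remains possible at r1c6, so r1c6=1.
Step 30. [r9c7∈{2}] r9c7 has the single candidate 2. So r9c7=2.
Step 31. [r2c8∈{4}] only 4 remains possible at r2c8, so r2c8=4.
Step 32. [r6c7∈{8}] r6c7's peers cover all but 8, so r6c7=8.
Step 33. [r2c6∈{8}] only 8 remains possible at r2c6, so r2c6=8.
Step 34. [r9c5∈{4}] r9c5's peers cover all but 4 ⇒ r9c5=4.
Step 35. [r7c6∈{5}] r7c6's peers cover all but 5. So r7c6=5.
Step 36. [r3c4∈{5}] only 5 remains possible at r3c4, so r3c4=5.
Step 37. [r6c8∈{6}] nothing but 6 survives at r6c8, so r6c8=6.
Step 38. [r8c5∈{6}] nothing but 6 survives at r8c5, so r8c5=6.
Step 39. [r4c1∈{1}] only 1 remains possible at r4c1, so r4c1=1.
Step 40. [r8c2∈{3}] r8c2's peers cover all but 3 ⇒ r8c2=3.
Step 41. [r5c5∈{3}] r5c5 has the single candidate 3. So r5c5=3.
Step 42. [r3c9∈{7}] r3c9's peers cover all but 7. So r3c9=7.
Step 43. [r6c9∈{3}] r6c9 has the single candidate 3, so r6c9=3.
Step 44. [r5c7∈{5}] r5c7 is down to just 5 ⇒ r5c7=5.
Step 45. [r5c2∈{7}] r5c2 is down to just 7. So r5c2=7.
Step 46. [r8c4∈{9}] nothing but 9 survives at r8c4 ⇒ r8c4=9.
Step 47. [r6c3∈{2}] only 2 remains possible at r6c3, so r6c3=2.

Answer: 7 6 8 4 9 1 3 5 2 / 3 2 5 6 7 8 9 4 1 / 9 4 1 5 2 3 6 8 7 / 1 9 3 8 5 6 7 2 4 / 8 7 6 2 3 4 5 1 9 / 4 5 2 7 1 9 8 6 3 / 2 1 7 3 8 5 4 9 6 / 5 3 4 9 6 2 1 7 8 / 6 8 9 1 4 7 2 3 5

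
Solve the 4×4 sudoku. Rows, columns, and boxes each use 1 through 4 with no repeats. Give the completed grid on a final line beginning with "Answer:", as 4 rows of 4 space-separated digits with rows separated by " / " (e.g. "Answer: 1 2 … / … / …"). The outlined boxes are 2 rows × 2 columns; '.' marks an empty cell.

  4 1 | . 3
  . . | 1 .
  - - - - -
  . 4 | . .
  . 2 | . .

Step 1. [r4c3∈{3,4}] 4 has one home in col 3: r4c3. So r4c3=4.
Step 2. [r4c1∈{1,3}] r4c1 is the only open cell in row 4 admitting 3, so r4c1=3.
Step 3. [r1c3∈{2}] r1c3's peers cover all but 2 ⇒ r1c3=2.
Step 4. [r3c4∈{1,2}] 2 has one home in row 3: r3c4 ⇒ r3c4=2.
Step 5. [r3c1∈{1}] only 1 remains possible at r3c1 ⇒ r3c1=1.
Step 6. [r2c1∈{2}] r2c1 is down to just 2. So r2c1=2.
Step 7. [r4c4∈{1}] only 1 remains possible at r4c4 ⇒ r4c4=1.
Step 8. [r2c4∈{4}] r2c4 is down to just 4. So r2c4=4.
Step 9. [r2c2∈{3}] r2c2 is down to just 3 ⇒ r2c2=3.
Step 10. [r3c3∈{3}] r3c3's peers cover all but 3. So r3c3=3.

Answer: 4 1 2 3 / 2 3 1 4 / 1 4 3 2 / 3 2 4 1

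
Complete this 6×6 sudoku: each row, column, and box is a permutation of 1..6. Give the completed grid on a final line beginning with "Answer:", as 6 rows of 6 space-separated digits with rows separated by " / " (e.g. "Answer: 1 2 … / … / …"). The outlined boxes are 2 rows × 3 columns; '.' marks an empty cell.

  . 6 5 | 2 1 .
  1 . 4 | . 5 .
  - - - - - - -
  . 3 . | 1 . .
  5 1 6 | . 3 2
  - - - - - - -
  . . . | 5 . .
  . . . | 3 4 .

Step 1. [r5c5∈{2,6}] 2 has one home in col 5: r5c5. So r5c5=2.
Step 2. [r3c1∈{2,4}] r3c1 is the only open cell in box 3 admitting 4, so r3c1=4.
Step 3. [r6c1∈{2,6}] across col 1, 2 lands solely at r6c1. So r6c1=2.
Step 4. [r6c6∈{1,6}] 6 has one home in row 6: r6c6, so r6c6=6.
Step 5. [r5c3∈{1,3}] col 3 places 3 nowhere but r5c3 ⇒ r5c3=3.
Step 6. [r2c6∈{3}] only 3 remains possible at r2c6 ⇒ r2c6=3.
Step 7. [r5c1∈{6}] r5c1 has the single candidate 6 ⇒ r5c1=6.
Step 8. [r1c6∈{4}] r1c6 is down to just 4. So r1c6=4.
Step 9. [r5c2∈{4}] nothing but 4 survives at r5c2. So r5c2=4.
Step 10. [r2c2∈{2}] r2c2 has the single candidate 2. So r2c2=2.
Step 11. [r3c3∈{2}] r3c3's peers cover all but 2 ⇒ r3c3=2.
Step 12. [r6c2∈{5}] only 5 remains possible at r6c2. So r6c2=5.
Step 13. [r4c4∈{4}] only 4 remains possible at r4c4, so r4c4=4.
Step 14. [r1c1∈{3}] only 3 remains possible at r1c1 ⇒ r1c1=3.
Step 15. [r2c4∈{6}] nothing but 6 survives at r2c4, so r2c4=6.
Step 16. [r3c5∈{6}] r3c5 is down to just 6, so r3c5=6.
Step 17. [r6c3∈{1}] nothing but 1 survives at r6c3, so r6c3=1.
Step 18. [r3c6∈{5}] r3c6's peers cover all but 5, so r3c6=5.
Step 19. [r5c6∈{1}] r5c6 has the single candidate 1, so r5c6=1.

Answer: 3 6 5 2 1 4 / 1 2 4 6 5 3 / 4 3 2 1 6 5 / 5 1 6 4 3 2 / 6 4 3 5 2 1 / 2 5 1 3 4 6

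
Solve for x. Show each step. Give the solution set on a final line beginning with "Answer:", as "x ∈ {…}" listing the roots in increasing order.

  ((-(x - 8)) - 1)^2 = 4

Step 1. [((-(x - 8)) - 1)^2 = 4] √ both sides: 4 ≥ 0 gives two branches. So sqrt: (-(x - 8)) - 1 = 2 or -2.
Step 2. [(-(x - 8)) - 1 = 2 or -2] 1 comes off first (add 1), so sub: -(x - 8) = 3 or -1.
Step 3. [-(x - 8) = 3 or -1] leading − — multiply by −1 ⇒ neg: x - 8 = -3 or 1.
Step 4. [x - 8 = -3 or 1] the outer -8 inverts by adding 8 ⇒ sub: x = 5 or 9.

Answer: x ∈ {5, 9}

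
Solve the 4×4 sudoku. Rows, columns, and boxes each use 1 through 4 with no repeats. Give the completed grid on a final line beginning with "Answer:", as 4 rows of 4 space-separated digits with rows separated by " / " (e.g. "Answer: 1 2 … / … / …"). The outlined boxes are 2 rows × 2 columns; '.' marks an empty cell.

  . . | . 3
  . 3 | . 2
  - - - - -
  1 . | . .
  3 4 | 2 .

Step 1. [r2c3∈{1,4}] across row 2, 1 lands solely at r2c3 ⇒ r2c3=1.
Step 2. [r1c1∈{2,4}] r1c1 is the only open cell in col 1 admitting 2 ⇒ r1c1=2.
Step 3. [r3c4∈{4}] only 4 remains possible at r3c4. So r3c4=4.
Step 4. [r2c1∈{4}] r2c1's peers cover all but 4, so r2c1=4.
Step 5. [r1c2∈{1}] r1c2's peers cover all but 1, so r1c2=1.
Step 6. [r3c3∈{3}] r3c3 is down to just 3. So r3c3=3.
Step 7. [r1c3∈{4}] r1c3 has the single candidate 4 ⇒ r1c3=4.
Step 8. [r3c2∈{2}] r3c2's peers cover all but 2, so r3c2=2.
Step 9. [r4c4∈{1}] nothing but 1 survives at r4c4. So r4c4=1.

Answer: 2 1 4 3 / 4 3 1 2 / 1 2 3 4 / 3 4 2 1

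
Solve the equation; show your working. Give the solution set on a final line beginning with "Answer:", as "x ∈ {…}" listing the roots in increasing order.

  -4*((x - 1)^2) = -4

Step 1. [-4*((x - 1)^2) = -4] divide by the outer -4, so div: (x - 1)^2 = 1.
Step 2. [(x - 1)^2 = 1] 1 ≥ 0, LHS is (·)² — take ±√ ⇒ sqrt: x - 1 = 1 or -1.
Step 3. [x - 1 = 1 or -1] 1 comes off first (add 1). So sub: x = 2 or 0.

Answer: x ∈ {0, 2}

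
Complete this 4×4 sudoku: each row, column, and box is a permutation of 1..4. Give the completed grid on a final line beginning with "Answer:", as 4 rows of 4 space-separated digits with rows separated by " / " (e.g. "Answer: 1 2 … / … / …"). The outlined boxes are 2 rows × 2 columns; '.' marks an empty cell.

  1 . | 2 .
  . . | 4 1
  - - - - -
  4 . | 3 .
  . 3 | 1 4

Step 1. [r2c2∈{2}] nothing but 2 survives at r2c2, so r2c2=2.
Step 2. [r2c1∈{3}] only 3 remains possible at r2c1, so r2c1=3.
Step 3. [r3c2∈{1}] r3c2 is down to just 1 ⇒ r3c2=1.
Step 4. [r1c4∈{3}] only 3 remains possible at r1c4, so r1c4=3.
Step 5. [r1c2∈{4}] r1c2 has the single candidate 4 ⇒ r1c2=4.
Step 6. [r3c4∈{2}] r3c4's peers cover all but 2, so r3c4=2.
Step 7. [r4c1∈{2}] only 2 remains possible at r4c1. So r4c1=2.

Answer: 1 4 2 3 / 3 2 4 1 / 4 1 3 2 / 2 3 1 4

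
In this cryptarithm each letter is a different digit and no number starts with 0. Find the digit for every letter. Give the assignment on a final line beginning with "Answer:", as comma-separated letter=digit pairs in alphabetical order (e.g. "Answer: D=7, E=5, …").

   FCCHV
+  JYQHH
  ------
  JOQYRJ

Step 1. [col 1: V + H ≡ J (mod 10)] column 1 (V + H ≡ J (mod 10), carry-in 0) doesn't pin H yet; pick H=6 and continue. So H=6.
Step 2. [col 1: V + H ≡ J (mod 10)] several values work for V in column 1 (V + H ≡ J (mod 10), carry-in 0); try V=5 ⇒ V=5.
Step 3. [col 1: V + H ≡ J (mod 10)] column 1: given V=5, H=6, carry-in 0, and digits 5,6 already taken and all letters distinct, V+H≡J (mod 10) forces J=1 ⇒ J=1.
Step 4. [col 2: H + H ≡ R (mod 10)] from column 2 (H=6, carry-in 1, digits 1,5,6 already taken and all letters distinct): R must equal 3 ⇒ R=3.
Step 5. [col 3: C + Q ≡ Y (mod 10)] several values work for C in column 3 (C + Q ≡ Y (mod 10), carry-in 1); try C=4 ⇒ C=4.
Step 6. [col 3: C + Q ≡ Y (mod 10)] no forcing yet in column 3 (carry-in 1); Q=7 is free and consistent — try it. So Q=7.
Step 7. [col 3: C + Q ≡ Y (mod 10)] in column 3 we have C+Q≡Y with carry-in 1; given C=4, Q=7 and digits 1,3,4,5,6,7 already taken and all letters distinct, that pins Y to 2, so Y=2.
Step 8. [col 5: F + J ≡ O (mod 10)] no forcing yet in column 5 (carry-in 0); F=9 is free and consistent — try it ⇒ F=9.
Step 9. [col 5: F + J ≡ O (mod 10)] column 5: given F=9, J=1, carry-in 0, and digits 1,2,3,4,5,6,7,9 already taken and all letters distinct, F+J≡O (mod 10) forces O=0, so O=0.

Answer: C=4, F=9, H=6, J=1, O=0, Q=7, R=3, V=5, Y=2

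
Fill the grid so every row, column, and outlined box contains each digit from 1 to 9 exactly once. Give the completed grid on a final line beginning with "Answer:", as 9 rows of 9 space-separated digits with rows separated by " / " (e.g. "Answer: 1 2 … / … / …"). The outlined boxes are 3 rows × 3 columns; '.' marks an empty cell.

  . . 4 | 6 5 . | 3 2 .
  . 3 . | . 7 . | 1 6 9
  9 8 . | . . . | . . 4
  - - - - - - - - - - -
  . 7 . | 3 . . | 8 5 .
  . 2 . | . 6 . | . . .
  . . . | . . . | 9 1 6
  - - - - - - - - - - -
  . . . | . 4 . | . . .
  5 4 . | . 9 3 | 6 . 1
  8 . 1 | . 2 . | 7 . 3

Step 1. [r5c4∈{1,4,5,7,8,9}] across col 4, 9 lands solely at r5c4, so r5c4=9.
Step 2. [r7c9∈{2,5,8}] col 9 places 5 nowhere but r7c9, so r7c9=5.
Step 3. [r8c3∈{2,7}] in row 8, 2 fits only at r8c3. So r8c3=2.
Step 4. [r8c4∈{7,8}] 7 has one home in row 8: r8c4. So r8c4=7.
Step 5. [r6c6∈{2,4,5,7,8}] r6c6 is the only open cell in row 6 admitting 7. So r6c6=7.
Step 6. [r6c4∈{2,4,5,8}] r6c4 is the only open cell in row 6 admitting 2. So r6c4=2.
Step 7. [r5c6∈{1,4,5,8}] r5c6 is the only open cell in box 5 admitting 5, so r5c6=5.
Step 8. [r5c8∈{3,4,7}] 3 has one home in col 8: r5c8, so r5c8=3.
Step 9. [r3c3∈{5,6,7}] in row 3, 6 fits only at r3c3 ⇒ r3c3=6.
Step 10. [r3c4∈{1}] nothing but 1 survives at r3c4. So r3c4=1.
Step 11. [r7c3∈{3,7,9}] across col 3, 7 lands solely at r7c3. So r7c3=7.
Step 12. [r4c1∈{1,4,6}] r4c1 is the only open cell in row 4 admitting 6 ⇒ r4c1=6.
Step 13. [r7c4∈{8}] r7c4 is down to just 8, so r7c4=8.
Step 14. [r2c6∈{2,4,8}] in row 2, 8 fits only at r2c6, so r2c6=8.
Step 15. [r6c3∈{3,5,8}] 3 has one home in col 3: r6c3 ⇒ r6c3=3.
Step 16. [r5c1∈{1,4}] in row 5, 1 fits only at r5c1 ⇒ r5c1=1.
Step 17. [r7c6∈{1,6}] in row 7, 1 fits only at r7c6 ⇒ r7c6=1.
Step 18. [r7c8∈{9}] only 9 remains possible at r7c8, so r7c8=9.
Step 19. [r7c2∈{6}] r7c2 is down to just 6, so r7c2=6.
Step 20. [r3c8∈{7}] r3c8 has the single candidate 7. So r3c8=7.
Step 21. [r4c5∈{1}] nothing but 1 survives at r4c5, so r4c5=1.
Step 22. [r7c1∈{3}] r7c1's peers cover all but 3. So r7c1=3.
Step 23. [r5c9∈{7}] r5c9 has the single candidate 7 ⇒ r5c9=7.
Step 24. [r9c4∈{5}] r9c4's peers cover all but 5, so r9c4=5.
Step 25. [r5c3∈{8}] r5c3's peers cover all but 8, so r5c3=8.
Step 26. [r6c5∈{8}] r6c5 is down to just 8, so r6c5=8.
Step 27. [r1c2∈{1}] nothing but 1 survives at r1c2, so r1c2=1.
Step 28. [r3c5∈{3}] r3c5 is down to just 3 ⇒ r3c5=3.
Step 29. [r1c1∈{7}] nothing but 7 survives at r1c1, so r1c1=7.
Step 30. [r8c8∈{8}] r8c8 has the single candidate 8 ⇒ r8c8=8.
Step 31. [r9c2∈{9}] nothing but 9 survives at r9c2, so r9c2=9.
Step 32. [r9c8∈{4}] r9c8's peers cover all but 4 ⇒ r9c8=4.
Step 33. [r2c3∈{5}] only 5 remains possible at r2c3 ⇒ r2c3=5.
Step 34. [r9c6∈{6}] r9c6 has the single candidate 6, so r9c6=6.
Step 35. [r7c7∈{2}] r7c7 has the single candidate 2. So r7c7=2.
Step 36. [r3c7∈{5}] r3c7 has the single candidate 5 ⇒ r3c7=5.
Step 37. [r5c7∈{4}] r5c7 has the single candidate 4, so r5c7=4.
Step 38. [r6c1∈{4}] nothing but 4 survives at r6c1. So r6c1=4.
Step 39. [r6c2∈{5}] nothing but 5 survives at r6c2. So r6c2=5.
Step 40. [r1c9∈{8}] only 8 remains possible at r1c9 ⇒ r1c9=8.
Step 41. [r2c4∈{4}] r2c4 is down to just 4, so r2c4=4.
Step 42. [r1c6∈{9}] r1c6 has the single candidate 9 ⇒ r1c6=9.
Step 43. [r3c6∈{2}] r3c6 is down to just 2, so r3c6=2.
Step 44. [r4c3∈{9}] only 9 remains possible at r4c3. So r4c3=9.
Step 45. [r2c1∈{2}] r2c1 is down to just 2, so r2c1=2.
Step 46. [r4c9∈{2}] only 2 remains possible at r4c9. So r4c9=2.
Step 47. [r4c6∈{4}] r4c6 has the single candidate 4 ⇒ r4c6=4.

Answer: 7 1 4 6 5 9 3 2 8 / 2 3 5 4 7 8 1 6 9 / 9 8 6 1 3 2 5 7 4 / 6 7 9 3 1 4 8 5 2 / 1 2 8 9 6 5 4 3 7 / 4 5 3 2 8 7 9 1 6 / 3 6 7 8 4 1 2 9 5 / 5 4 2 7 9 3 6 8 1 / 8 9 1 5 2 6 7 4 3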